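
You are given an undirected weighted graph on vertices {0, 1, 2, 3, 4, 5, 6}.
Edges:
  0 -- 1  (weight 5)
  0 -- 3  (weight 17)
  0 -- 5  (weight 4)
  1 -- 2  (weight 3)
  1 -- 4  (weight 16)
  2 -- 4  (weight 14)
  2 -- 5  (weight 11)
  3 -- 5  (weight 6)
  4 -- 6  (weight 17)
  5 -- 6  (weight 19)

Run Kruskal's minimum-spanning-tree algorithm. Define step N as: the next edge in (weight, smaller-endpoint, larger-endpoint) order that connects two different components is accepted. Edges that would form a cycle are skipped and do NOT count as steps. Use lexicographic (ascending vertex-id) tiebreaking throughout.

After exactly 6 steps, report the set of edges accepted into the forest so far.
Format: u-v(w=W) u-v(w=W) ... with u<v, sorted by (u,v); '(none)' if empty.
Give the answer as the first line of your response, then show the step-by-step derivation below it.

0-1(w=5) 0-5(w=4) 1-2(w=3) 2-4(w=14) 3-5(w=6) 4-6(w=17)

step 1: add edge 1-2 (w=3); MST = {1-2(w=3)}
step 2: add edge 0-5 (w=4); MST = {0-5(w=4) 1-2(w=3)}
step 3: add edge 0-1 (w=5); MST = {0-1(w=5) 0-5(w=4) 1-2(w=3)}
step 4: add edge 3-5 (w=6); MST = {0-1(w=5) 0-5(w=4) 1-2(w=3) 3-5(w=6)}
step 5: add edge 2-4 (w=14); MST = {0-1(w=5) 0-5(w=4) 1-2(w=3) 2-4(w=14) 3-5(w=6)}
step 6: add edge 4-6 (w=17); MST = {0-1(w=5) 0-5(w=4) 1-2(w=3) 2-4(w=14) 3-5(w=6) 4-6(w=17)}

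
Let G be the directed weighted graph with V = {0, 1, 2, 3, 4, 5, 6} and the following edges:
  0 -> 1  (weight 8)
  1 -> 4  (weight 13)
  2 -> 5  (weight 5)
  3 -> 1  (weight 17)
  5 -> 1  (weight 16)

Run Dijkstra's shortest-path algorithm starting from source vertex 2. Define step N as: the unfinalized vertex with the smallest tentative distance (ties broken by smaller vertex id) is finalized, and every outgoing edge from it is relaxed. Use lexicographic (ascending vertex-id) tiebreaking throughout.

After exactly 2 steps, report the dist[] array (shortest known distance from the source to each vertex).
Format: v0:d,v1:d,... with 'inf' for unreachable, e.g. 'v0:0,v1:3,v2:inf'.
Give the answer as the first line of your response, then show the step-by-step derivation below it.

v0:inf,v1:21,v2:0,v3:inf,v4:inf,v5:5,v6:inf

step 1: dist = v0:inf,v1:inf,v2:0,v3:inf,v4:inf,v5:5,v6:inf
step 2: dist = v0:inf,v1:21,v2:0,v3:inf,v4:inf,v5:5,v6:inf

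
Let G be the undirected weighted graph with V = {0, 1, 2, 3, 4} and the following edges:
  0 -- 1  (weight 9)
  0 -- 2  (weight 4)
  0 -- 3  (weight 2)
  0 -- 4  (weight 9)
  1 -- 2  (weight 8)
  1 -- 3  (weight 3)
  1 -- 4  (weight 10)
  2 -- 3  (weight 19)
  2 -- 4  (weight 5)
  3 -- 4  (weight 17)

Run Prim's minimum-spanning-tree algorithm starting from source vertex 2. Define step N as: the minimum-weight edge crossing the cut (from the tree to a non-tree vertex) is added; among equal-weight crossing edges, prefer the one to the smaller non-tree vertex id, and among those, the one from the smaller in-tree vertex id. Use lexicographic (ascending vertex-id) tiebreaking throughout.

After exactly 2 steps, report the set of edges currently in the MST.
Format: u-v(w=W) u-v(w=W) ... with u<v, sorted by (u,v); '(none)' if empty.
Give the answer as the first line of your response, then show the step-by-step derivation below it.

0-2(w=4) 0-3(w=2)

step 1: add edge 0-2 (w=4); MST = {0-2(w=4)}
step 2: add edge 0-3 (w=2); MST = {0-2(w=4) 0-3(w=2)}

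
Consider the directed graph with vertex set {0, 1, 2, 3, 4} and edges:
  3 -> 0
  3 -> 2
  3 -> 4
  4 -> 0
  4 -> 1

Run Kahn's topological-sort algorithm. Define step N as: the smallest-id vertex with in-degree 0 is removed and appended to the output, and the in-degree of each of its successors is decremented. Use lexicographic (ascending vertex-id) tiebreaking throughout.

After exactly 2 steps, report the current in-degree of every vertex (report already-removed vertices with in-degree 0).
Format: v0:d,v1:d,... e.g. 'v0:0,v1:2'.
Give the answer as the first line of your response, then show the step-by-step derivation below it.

v0:1,v1:1,v2:0,v3:0,v4:0

step 1: output 3; order=[3]; indeg=(1,1,0,0,0)
step 2: output 2; order=[3,2]; indeg=(1,1,0,0,0)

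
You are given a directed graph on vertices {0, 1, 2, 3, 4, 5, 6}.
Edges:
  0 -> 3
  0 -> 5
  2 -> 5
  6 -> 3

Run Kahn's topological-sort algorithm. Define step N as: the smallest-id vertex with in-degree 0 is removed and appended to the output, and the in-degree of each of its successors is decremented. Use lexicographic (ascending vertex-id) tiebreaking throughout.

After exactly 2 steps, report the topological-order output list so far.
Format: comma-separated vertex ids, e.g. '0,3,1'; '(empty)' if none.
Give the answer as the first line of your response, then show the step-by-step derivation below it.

0,1

step 1: output 0; order=[0]; indeg=(0,0,0,1,0,1,0)
step 2: output 1; order=[0,1]; indeg=(0,0,0,1,0,1,0)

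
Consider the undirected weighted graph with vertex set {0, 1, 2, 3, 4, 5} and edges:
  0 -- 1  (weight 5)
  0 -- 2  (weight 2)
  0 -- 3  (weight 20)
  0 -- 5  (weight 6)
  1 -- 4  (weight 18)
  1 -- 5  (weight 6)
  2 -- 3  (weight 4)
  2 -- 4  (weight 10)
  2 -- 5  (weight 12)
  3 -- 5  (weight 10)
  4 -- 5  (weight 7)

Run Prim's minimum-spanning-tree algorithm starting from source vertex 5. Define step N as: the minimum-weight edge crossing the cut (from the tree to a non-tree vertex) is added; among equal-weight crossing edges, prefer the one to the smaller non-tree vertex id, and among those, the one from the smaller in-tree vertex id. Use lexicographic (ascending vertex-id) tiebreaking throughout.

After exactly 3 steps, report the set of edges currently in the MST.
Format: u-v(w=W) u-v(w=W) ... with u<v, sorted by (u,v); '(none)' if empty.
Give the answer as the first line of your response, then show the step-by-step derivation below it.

0-2(w=2) 0-5(w=6) 2-3(w=4)

step 1: add edge 0-5 (w=6); MST = {0-5(w=6)}
step 2: add edge 0-2 (w=2); MST = {0-2(w=2) 0-5(w=6)}
step 3: add edge 2-3 (w=4); MST = {0-2(w=2) 0-5(w=6) 2-3(w=4)}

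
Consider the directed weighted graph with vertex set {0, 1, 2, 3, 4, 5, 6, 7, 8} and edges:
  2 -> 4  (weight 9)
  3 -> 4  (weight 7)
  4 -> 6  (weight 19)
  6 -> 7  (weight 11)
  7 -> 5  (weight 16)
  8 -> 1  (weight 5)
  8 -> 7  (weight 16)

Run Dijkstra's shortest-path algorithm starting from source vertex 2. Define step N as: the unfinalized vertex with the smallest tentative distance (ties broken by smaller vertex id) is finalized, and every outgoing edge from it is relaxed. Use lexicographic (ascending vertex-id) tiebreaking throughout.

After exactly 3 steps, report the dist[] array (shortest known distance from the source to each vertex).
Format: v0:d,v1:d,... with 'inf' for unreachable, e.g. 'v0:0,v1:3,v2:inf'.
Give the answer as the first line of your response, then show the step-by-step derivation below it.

v0:inf,v1:inf,v2:0,v3:inf,v4:9,v5:inf,v6:28,v7:39,v8:inf

step 1: dist = v0:inf,v1:inf,v2:0,v3:inf,v4:9,v5:inf,v6:inf,v7:inf,v8:inf
step 2: dist = v0:inf,v1:inf,v2:0,v3:inf,v4:9,v5:inf,v6:28,v7:inf,v8:inf
step 3: dist = v0:inf,v1:inf,v2:0,v3:inf,v4:9,v5:inf,v6:28,v7:39,v8:inf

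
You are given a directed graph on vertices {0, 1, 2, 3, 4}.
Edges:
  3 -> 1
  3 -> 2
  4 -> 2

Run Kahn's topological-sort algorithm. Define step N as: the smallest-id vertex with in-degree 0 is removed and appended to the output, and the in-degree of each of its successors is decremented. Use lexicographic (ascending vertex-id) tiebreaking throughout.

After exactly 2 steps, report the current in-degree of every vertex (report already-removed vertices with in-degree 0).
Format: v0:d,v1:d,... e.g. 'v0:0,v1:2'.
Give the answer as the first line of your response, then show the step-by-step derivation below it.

v0:0,v1:0,v2:1,v3:0,v4:0

step 1: output 0; order=[0]; indeg=(0,1,2,0,0)
step 2: output 3; order=[0,3]; indeg=(0,0,1,0,0)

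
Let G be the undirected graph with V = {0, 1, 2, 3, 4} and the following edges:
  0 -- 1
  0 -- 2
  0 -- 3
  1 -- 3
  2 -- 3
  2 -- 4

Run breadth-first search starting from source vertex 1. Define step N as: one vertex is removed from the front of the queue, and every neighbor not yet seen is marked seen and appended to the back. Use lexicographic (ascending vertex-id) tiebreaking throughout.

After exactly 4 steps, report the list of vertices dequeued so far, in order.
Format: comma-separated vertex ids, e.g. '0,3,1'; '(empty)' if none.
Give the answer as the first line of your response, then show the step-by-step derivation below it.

1,0,3,2

step 1: dequeue 1; queue=[0,3]; order=1
step 2: dequeue 0; queue=[3,2]; order=1,0
step 3: dequeue 3; queue=[2]; order=1,0,3
step 4: dequeue 2; queue=[4]; order=1,0,3,2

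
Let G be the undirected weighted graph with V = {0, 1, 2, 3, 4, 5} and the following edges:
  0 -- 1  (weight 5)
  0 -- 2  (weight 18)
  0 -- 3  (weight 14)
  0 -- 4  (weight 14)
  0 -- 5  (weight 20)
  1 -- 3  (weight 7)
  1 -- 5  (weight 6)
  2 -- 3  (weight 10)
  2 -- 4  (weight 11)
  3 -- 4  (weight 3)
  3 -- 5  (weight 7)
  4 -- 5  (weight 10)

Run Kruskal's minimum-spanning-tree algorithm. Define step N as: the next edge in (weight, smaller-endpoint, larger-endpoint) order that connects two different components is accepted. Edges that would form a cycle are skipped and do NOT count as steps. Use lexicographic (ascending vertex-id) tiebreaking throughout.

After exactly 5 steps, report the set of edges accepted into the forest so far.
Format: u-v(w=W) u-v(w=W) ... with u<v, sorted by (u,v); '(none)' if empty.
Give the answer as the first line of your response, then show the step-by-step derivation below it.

0-1(w=5) 1-3(w=7) 1-5(w=6) 2-3(w=10) 3-4(w=3)

step 1: add edge 3-4 (w=3); MST = {3-4(w=3)}
step 2: add edge 0-1 (w=5); MST = {0-1(w=5) 3-4(w=3)}
step 3: add edge 1-5 (w=6); MST = {0-1(w=5) 1-5(w=6) 3-4(w=3)}
step 4: add edge 1-3 (w=7); MST = {0-1(w=5) 1-3(w=7) 1-5(w=6) 3-4(w=3)}
step 5: add edge 2-3 (w=10); MST = {0-1(w=5) 1-3(w=7) 1-5(w=6) 2-3(w=10) 3-4(w=3)}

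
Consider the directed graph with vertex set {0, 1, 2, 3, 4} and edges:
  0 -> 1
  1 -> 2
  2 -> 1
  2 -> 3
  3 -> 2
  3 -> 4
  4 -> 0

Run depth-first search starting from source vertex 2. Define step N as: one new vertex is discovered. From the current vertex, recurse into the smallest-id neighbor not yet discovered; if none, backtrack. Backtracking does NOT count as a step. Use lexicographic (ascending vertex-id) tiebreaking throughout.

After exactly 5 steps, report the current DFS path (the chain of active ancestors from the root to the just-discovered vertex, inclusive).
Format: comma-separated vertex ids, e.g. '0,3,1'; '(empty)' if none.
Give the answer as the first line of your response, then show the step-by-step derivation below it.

2,3,4,0

step 1: discover 2; path=2; order=2
step 2: discover 1; path=2>1; order=2,1
step 3: discover 3; path=2>3; order=2,1,3
step 4: discover 4; path=2>3>4; order=2,1,3,4
step 5: discover 0; path=2>3>4>0; order=2,1,3,4,0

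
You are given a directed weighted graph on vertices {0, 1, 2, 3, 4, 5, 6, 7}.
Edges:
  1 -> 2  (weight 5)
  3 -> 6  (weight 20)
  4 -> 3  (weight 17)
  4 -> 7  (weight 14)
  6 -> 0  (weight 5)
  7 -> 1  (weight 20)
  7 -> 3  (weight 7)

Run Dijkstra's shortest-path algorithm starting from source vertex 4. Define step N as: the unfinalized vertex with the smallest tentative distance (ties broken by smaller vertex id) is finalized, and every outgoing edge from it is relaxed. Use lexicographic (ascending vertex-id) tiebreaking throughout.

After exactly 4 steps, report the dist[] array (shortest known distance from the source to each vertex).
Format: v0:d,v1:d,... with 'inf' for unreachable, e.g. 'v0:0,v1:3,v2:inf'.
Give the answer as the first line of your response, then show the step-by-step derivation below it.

v0:inf,v1:34,v2:39,v3:17,v4:0,v5:inf,v6:37,v7:14

step 1: dist = v0:inf,v1:inf,v2:inf,v3:17,v4:0,v5:inf,v6:inf,v7:14
step 2: dist = v0:inf,v1:34,v2:inf,v3:17,v4:0,v5:inf,v6:inf,v7:14
step 3: dist = v0:inf,v1:34,v2:inf,v3:17,v4:0,v5:inf,v6:37,v7:14
step 4: dist = v0:inf,v1:34,v2:39,v3:17,v4:0,v5:inf,v6:37,v7:14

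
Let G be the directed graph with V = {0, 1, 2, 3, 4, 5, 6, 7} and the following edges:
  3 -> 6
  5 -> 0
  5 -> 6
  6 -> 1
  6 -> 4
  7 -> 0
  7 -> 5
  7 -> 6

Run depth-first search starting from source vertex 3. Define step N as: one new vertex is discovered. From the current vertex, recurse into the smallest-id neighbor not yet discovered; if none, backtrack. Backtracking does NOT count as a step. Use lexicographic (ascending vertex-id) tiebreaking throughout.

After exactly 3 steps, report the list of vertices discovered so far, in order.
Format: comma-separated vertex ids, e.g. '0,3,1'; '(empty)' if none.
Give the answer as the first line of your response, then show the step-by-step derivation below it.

3,6,1

step 1: discover 3; path=3; order=3
step 2: discover 6; path=3>6; order=3,6
step 3: discover 1; path=3>6>1; order=3,6,1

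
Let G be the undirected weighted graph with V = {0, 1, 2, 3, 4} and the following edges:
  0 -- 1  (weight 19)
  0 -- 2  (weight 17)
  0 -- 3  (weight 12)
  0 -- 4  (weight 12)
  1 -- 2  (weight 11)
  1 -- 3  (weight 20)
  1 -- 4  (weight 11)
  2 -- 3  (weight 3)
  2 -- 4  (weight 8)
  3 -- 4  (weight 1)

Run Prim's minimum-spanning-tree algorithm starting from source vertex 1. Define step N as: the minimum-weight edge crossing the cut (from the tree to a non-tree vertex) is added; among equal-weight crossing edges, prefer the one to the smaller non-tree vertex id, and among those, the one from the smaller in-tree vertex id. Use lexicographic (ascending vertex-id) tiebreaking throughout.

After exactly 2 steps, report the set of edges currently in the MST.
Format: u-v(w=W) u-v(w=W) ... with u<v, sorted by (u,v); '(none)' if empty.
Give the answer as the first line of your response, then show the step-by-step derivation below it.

1-2(w=11) 2-3(w=3)

step 1: add edge 1-2 (w=11); MST = {1-2(w=11)}
step 2: add edge 2-3 (w=3); MST = {1-2(w=11) 2-3(w=3)}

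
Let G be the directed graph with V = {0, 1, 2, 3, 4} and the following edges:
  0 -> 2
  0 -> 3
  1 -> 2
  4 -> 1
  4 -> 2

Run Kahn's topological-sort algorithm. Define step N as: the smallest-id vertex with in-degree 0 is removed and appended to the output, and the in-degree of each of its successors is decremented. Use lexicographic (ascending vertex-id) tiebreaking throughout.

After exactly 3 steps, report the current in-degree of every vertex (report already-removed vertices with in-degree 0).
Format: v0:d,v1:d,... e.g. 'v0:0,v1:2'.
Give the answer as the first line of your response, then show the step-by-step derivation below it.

v0:0,v1:0,v2:1,v3:0,v4:0

step 1: output 0; order=[0]; indeg=(0,1,2,0,0)
step 2: output 3; order=[0,3]; indeg=(0,1,2,0,0)
step 3: output 4; order=[0,3,4]; indeg=(0,0,1,0,0)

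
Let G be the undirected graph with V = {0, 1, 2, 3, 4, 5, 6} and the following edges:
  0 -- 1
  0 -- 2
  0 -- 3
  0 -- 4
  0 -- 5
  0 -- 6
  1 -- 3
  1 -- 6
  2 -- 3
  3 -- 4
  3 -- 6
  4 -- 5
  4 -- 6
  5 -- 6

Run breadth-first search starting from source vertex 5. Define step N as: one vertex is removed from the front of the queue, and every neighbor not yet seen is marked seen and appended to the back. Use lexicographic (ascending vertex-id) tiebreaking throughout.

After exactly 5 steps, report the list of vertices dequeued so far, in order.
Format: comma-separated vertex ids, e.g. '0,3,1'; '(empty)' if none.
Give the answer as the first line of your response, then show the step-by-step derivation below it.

5,0,4,6,1

step 1: dequeue 5; queue=[0,4,6]; order=5
step 2: dequeue 0; queue=[4,6,1,2,3]; order=5,0
step 3: dequeue 4; queue=[6,1,2,3]; order=5,0,4
step 4: dequeue 6; queue=[1,2,3]; order=5,0,4,6
step 5: dequeue 1; queue=[2,3]; order=5,0,4,6,1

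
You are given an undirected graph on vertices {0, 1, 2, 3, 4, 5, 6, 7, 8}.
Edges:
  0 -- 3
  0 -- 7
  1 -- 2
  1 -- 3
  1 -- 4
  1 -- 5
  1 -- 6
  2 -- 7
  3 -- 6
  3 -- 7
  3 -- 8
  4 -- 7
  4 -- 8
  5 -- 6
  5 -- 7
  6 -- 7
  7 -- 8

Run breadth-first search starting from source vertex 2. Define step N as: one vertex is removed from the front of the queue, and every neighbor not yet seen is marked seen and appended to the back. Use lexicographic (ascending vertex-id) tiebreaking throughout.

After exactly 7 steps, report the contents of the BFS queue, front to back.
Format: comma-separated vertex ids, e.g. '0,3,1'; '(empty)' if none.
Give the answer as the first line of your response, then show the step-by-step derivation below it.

0,8

step 1: dequeue 2; queue=[1,7]; order=2
step 2: dequeue 1; queue=[7,3,4,5,6]; order=2,1
step 3: dequeue 7; queue=[3,4,5,6,0,8]; order=2,1,7
step 4: dequeue 3; queue=[4,5,6,0,8]; order=2,1,7,3
step 5: dequeue 4; queue=[5,6,0,8]; order=2,1,7,3,4
step 6: dequeue 5; queue=[6,0,8]; order=2,1,7,3,4,5
step 7: dequeue 6; queue=[0,8]; order=2,1,7,3,4,5,6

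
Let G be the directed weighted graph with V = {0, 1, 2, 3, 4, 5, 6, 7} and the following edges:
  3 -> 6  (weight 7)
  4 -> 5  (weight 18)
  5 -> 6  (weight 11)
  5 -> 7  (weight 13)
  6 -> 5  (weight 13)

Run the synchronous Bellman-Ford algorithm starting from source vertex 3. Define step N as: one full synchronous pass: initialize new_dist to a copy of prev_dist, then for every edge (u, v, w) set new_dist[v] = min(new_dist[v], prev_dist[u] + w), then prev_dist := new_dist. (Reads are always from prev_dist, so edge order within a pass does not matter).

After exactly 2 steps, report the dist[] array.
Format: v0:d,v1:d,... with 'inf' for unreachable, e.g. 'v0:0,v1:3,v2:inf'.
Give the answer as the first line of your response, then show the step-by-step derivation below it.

v0:inf,v1:inf,v2:inf,v3:0,v4:inf,v5:20,v6:7,v7:inf

step 1: dist = v0:inf,v1:inf,v2:inf,v3:0,v4:inf,v5:inf,v6:7,v7:inf
step 2: dist = v0:inf,v1:inf,v2:inf,v3:0,v4:inf,v5:20,v6:7,v7:inf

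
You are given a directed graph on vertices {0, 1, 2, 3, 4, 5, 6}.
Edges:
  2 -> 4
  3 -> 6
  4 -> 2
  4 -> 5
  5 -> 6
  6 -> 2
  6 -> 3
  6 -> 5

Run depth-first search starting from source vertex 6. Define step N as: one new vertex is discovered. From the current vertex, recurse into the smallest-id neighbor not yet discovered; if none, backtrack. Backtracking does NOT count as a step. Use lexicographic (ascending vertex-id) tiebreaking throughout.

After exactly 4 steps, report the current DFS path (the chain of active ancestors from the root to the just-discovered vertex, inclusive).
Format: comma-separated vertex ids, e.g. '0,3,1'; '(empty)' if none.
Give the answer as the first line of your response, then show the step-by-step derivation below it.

6,2,4,5

step 1: discover 6; path=6; order=6
step 2: discover 2; path=6>2; order=6,2
step 3: discover 4; path=6>2>4; order=6,2,4
step 4: discover 5; path=6>2>4>5; order=6,2,4,5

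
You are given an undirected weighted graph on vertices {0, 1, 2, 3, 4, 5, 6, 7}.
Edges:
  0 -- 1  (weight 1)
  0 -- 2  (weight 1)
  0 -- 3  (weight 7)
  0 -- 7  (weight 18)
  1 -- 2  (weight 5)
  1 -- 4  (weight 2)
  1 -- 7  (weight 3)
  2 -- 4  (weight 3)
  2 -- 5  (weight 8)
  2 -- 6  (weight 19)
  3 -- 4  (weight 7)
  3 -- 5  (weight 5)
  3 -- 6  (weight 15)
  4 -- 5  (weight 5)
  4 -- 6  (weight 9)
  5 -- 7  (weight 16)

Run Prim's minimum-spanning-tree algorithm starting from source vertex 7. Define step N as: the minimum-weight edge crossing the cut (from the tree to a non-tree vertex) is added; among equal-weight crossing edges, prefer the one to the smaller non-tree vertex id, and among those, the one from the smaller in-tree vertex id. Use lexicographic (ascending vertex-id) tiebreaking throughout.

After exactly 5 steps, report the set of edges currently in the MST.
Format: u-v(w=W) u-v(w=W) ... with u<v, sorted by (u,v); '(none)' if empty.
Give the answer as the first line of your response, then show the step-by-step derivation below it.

0-1(w=1) 0-2(w=1) 1-4(w=2) 1-7(w=3) 4-5(w=5)

step 1: add edge 1-7 (w=3); MST = {1-7(w=3)}
step 2: add edge 0-1 (w=1); MST = {0-1(w=1) 1-7(w=3)}
step 3: add edge 0-2 (w=1); MST = {0-1(w=1) 0-2(w=1) 1-7(w=3)}
step 4: add edge 1-4 (w=2); MST = {0-1(w=1) 0-2(w=1) 1-4(w=2) 1-7(w=3)}
step 5: add edge 4-5 (w=5); MST = {0-1(w=1) 0-2(w=1) 1-4(w=2) 1-7(w=3) 4-5(w=5)}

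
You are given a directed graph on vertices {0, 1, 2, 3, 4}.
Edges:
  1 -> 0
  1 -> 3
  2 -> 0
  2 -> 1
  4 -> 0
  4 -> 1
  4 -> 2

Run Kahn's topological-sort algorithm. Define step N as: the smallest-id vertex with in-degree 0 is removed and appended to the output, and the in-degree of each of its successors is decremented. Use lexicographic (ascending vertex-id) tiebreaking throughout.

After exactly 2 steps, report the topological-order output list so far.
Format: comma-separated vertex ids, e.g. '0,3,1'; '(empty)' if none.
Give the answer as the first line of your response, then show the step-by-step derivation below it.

4,2

step 1: output 4; order=[4]; indeg=(2,1,0,1,0)
step 2: output 2; order=[4,2]; indeg=(1,0,0,1,0)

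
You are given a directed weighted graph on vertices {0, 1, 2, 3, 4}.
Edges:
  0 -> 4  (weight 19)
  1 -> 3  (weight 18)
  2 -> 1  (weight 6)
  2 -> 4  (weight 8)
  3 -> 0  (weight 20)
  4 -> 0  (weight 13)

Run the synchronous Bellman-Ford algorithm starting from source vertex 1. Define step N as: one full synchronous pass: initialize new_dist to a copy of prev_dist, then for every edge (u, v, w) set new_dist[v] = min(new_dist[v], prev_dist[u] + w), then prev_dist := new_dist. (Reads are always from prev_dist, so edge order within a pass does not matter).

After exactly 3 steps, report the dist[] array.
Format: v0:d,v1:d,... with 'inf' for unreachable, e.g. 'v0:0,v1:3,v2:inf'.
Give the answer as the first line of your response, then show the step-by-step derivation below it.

v0:38,v1:0,v2:inf,v3:18,v4:57

step 1: dist = v0:inf,v1:0,v2:inf,v3:18,v4:inf
step 2: dist = v0:38,v1:0,v2:inf,v3:18,v4:inf
step 3: dist = v0:38,v1:0,v2:inf,v3:18,v4:57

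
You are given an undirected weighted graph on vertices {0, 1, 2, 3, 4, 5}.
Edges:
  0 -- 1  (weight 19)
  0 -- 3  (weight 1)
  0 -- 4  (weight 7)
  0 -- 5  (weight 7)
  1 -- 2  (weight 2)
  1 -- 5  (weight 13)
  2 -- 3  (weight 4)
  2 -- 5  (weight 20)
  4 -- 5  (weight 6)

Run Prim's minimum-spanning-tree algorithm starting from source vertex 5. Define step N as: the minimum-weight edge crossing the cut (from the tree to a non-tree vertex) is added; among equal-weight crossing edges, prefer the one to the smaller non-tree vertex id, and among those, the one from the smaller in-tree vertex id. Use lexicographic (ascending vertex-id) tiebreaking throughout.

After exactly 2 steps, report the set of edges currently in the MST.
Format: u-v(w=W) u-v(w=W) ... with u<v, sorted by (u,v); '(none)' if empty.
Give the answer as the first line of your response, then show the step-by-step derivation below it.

0-4(w=7) 4-5(w=6)

step 1: add edge 4-5 (w=6); MST = {4-5(w=6)}
step 2: add edge 0-4 (w=7); MST = {0-4(w=7) 4-5(w=6)}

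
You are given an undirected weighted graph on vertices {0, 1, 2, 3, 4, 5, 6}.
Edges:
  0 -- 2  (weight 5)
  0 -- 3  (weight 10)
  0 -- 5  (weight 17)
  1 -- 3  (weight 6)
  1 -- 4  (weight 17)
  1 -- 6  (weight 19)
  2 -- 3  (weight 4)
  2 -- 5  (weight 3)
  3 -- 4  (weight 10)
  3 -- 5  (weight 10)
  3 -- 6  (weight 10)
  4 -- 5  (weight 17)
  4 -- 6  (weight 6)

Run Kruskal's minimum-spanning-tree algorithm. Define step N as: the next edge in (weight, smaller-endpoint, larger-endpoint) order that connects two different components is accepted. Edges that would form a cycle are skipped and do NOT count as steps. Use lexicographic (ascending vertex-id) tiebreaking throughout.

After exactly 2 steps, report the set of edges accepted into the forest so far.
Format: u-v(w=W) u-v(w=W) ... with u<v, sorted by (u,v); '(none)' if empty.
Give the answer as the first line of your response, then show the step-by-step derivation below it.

2-3(w=4) 2-5(w=3)

step 1: add edge 2-5 (w=3); MST = {2-5(w=3)}
step 2: add edge 2-3 (w=4); MST = {2-3(w=4) 2-5(w=3)}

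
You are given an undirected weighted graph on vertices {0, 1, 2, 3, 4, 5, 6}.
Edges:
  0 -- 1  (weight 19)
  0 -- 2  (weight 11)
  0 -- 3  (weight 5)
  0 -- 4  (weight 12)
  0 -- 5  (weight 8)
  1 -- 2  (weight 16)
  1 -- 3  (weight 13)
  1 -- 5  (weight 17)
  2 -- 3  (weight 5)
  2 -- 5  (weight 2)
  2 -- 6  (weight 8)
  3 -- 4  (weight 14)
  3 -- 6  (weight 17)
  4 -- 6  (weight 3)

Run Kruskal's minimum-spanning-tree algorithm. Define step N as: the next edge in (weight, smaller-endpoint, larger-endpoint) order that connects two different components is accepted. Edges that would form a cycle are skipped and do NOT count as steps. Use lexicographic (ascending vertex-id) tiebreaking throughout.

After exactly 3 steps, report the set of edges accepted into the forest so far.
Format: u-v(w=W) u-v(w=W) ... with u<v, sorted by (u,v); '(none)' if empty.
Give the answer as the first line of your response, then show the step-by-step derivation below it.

0-3(w=5) 2-5(w=2) 4-6(w=3)

step 1: add edge 2-5 (w=2); MST = {2-5(w=2)}
step 2: add edge 4-6 (w=3); MST = {2-5(w=2) 4-6(w=3)}
step 3: add edge 0-3 (w=5); MST = {0-3(w=5) 2-5(w=2) 4-6(w=3)}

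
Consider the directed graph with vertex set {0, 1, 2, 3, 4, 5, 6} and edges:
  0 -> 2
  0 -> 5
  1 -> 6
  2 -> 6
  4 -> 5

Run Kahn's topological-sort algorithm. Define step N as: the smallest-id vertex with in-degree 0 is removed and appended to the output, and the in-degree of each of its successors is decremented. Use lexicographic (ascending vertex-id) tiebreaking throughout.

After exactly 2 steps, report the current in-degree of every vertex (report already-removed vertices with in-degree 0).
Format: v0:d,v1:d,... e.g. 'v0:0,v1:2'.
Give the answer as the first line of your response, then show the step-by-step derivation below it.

v0:0,v1:0,v2:0,v3:0,v4:0,v5:1,v6:1

step 1: output 0; order=[0]; indeg=(0,0,0,0,0,1,2)
step 2: output 1; order=[0,1]; indeg=(0,0,0,0,0,1,1)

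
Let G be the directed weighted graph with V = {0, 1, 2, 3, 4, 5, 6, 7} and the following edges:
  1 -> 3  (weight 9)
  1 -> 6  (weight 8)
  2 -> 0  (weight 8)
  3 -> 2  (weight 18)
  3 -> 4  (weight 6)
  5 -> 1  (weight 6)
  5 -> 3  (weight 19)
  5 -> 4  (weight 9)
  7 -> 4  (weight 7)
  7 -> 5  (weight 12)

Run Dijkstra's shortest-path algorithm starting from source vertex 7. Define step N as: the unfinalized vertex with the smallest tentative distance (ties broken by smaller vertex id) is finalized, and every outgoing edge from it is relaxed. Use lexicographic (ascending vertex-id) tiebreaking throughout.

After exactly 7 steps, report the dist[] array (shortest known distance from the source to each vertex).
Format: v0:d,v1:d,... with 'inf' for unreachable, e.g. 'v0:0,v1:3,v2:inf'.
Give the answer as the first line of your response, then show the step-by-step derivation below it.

v0:53,v1:18,v2:45,v3:27,v4:7,v5:12,v6:26,v7:0

step 1: dist = v0:inf,v1:inf,v2:inf,v3:inf,v4:7,v5:12,v6:inf,v7:0
step 2: dist = v0:inf,v1:inf,v2:inf,v3:inf,v4:7,v5:12,v6:inf,v7:0
step 3: dist = v0:inf,v1:18,v2:inf,v3:31,v4:7,v5:12,v6:inf,v7:0
step 4: dist = v0:inf,v1:18,v2:inf,v3:27,v4:7,v5:12,v6:26,v7:0
step 5: dist = v0:inf,v1:18,v2:inf,v3:27,v4:7,v5:12,v6:26,v7:0
step 6: dist = v0:inf,v1:18,v2:45,v3:27,v4:7,v5:12,v6:26,v7:0
step 7: dist = v0:53,v1:18,v2:45,v3:27,v4:7,v5:12,v6:26,v7:0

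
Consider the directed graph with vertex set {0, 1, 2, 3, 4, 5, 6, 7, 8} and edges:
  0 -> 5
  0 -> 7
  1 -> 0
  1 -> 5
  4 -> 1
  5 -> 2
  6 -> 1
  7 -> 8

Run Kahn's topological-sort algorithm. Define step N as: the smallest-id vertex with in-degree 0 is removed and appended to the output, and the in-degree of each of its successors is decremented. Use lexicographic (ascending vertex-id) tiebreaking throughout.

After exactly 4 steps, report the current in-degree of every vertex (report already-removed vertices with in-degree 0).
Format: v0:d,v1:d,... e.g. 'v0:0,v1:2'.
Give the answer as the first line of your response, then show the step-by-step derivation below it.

v0:0,v1:0,v2:1,v3:0,v4:0,v5:1,v6:0,v7:1,v8:1

step 1: output 3; order=[3]; indeg=(1,2,1,0,0,2,0,1,1)
step 2: output 4; order=[3,4]; indeg=(1,1,1,0,0,2,0,1,1)
step 3: output 6; order=[3,4,6]; indeg=(1,0,1,0,0,2,0,1,1)
step 4: output 1; order=[3,4,6,1]; indeg=(0,0,1,0,0,1,0,1,1)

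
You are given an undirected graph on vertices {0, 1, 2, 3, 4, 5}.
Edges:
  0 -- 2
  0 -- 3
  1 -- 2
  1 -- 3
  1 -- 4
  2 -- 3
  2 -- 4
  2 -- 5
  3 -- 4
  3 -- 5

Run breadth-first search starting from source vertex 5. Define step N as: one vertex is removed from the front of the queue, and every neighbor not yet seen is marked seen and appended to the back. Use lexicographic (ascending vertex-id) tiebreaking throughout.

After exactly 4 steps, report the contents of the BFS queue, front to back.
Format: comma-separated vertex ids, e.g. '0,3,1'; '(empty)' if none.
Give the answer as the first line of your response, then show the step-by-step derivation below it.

1,4

step 1: dequeue 5; queue=[2,3]; order=5
step 2: dequeue 2; queue=[3,0,1,4]; order=5,2
step 3: dequeue 3; queue=[0,1,4]; order=5,2,3
step 4: dequeue 0; queue=[1,4]; order=5,2,3,0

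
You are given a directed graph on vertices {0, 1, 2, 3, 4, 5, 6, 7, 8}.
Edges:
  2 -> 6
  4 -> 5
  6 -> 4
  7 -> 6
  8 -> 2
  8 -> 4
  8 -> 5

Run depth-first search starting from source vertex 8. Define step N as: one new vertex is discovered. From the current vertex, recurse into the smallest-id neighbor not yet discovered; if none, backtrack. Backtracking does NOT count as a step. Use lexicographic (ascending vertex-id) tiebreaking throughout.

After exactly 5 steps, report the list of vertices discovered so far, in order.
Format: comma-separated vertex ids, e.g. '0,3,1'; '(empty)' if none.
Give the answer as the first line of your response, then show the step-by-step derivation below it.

8,2,6,4,5

step 1: discover 8; path=8; order=8
step 2: discover 2; path=8>2; order=8,2
step 3: discover 6; path=8>2>6; order=8,2,6
step 4: discover 4; path=8>2>6>4; order=8,2,6,4
step 5: discover 5; path=8>2>6>4>5; order=8,2,6,4,5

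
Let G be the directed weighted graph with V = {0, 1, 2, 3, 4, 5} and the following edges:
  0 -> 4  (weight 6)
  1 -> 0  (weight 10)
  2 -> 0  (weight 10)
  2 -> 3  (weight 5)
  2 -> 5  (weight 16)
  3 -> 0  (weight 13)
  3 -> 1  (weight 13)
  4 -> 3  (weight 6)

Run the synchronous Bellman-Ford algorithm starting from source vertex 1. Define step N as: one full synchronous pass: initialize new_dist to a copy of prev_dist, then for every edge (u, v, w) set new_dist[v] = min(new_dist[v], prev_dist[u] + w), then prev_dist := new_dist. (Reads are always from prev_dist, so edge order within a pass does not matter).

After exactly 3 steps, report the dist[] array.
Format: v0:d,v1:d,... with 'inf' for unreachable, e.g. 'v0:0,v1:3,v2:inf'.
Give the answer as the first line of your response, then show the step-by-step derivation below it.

v0:10,v1:0,v2:inf,v3:22,v4:16,v5:inf

step 1: dist = v0:10,v1:0,v2:inf,v3:inf,v4:inf,v5:inf
step 2: dist = v0:10,v1:0,v2:inf,v3:inf,v4:16,v5:inf
step 3: dist = v0:10,v1:0,v2:inf,v3:22,v4:16,v5:inf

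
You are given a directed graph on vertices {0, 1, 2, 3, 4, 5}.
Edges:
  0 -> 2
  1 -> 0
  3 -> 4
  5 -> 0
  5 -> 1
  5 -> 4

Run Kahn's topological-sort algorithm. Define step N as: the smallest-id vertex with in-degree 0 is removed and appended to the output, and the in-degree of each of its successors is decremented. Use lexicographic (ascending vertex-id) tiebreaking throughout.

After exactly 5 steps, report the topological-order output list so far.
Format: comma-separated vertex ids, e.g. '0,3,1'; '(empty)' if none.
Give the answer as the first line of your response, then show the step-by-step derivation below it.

3,5,1,0,2

step 1: output 3; order=[3]; indeg=(2,1,1,0,1,0)
step 2: output 5; order=[3,5]; indeg=(1,0,1,0,0,0)
step 3: output 1; order=[3,5,1]; indeg=(0,0,1,0,0,0)
step 4: output 0; order=[3,5,1,0]; indeg=(0,0,0,0,0,0)
step 5: output 2; order=[3,5,1,0,2]; indeg=(0,0,0,0,0,0)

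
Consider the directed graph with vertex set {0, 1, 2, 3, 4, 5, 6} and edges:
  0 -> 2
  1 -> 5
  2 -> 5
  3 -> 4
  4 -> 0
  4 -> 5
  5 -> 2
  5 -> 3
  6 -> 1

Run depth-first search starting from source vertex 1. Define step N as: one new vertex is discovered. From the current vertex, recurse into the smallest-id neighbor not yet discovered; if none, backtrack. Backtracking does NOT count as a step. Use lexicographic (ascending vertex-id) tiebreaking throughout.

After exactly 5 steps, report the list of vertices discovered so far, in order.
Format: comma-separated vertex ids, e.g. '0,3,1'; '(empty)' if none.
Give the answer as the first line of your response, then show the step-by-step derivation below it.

1,5,2,3,4

step 1: discover 1; path=1; order=1
step 2: discover 5; path=1>5; order=1,5
step 3: discover 2; path=1>5>2; order=1,5,2
step 4: discover 3; path=1>5>3; order=1,5,2,3
step 5: discover 4; path=1>5>3>4; order=1,5,2,3,4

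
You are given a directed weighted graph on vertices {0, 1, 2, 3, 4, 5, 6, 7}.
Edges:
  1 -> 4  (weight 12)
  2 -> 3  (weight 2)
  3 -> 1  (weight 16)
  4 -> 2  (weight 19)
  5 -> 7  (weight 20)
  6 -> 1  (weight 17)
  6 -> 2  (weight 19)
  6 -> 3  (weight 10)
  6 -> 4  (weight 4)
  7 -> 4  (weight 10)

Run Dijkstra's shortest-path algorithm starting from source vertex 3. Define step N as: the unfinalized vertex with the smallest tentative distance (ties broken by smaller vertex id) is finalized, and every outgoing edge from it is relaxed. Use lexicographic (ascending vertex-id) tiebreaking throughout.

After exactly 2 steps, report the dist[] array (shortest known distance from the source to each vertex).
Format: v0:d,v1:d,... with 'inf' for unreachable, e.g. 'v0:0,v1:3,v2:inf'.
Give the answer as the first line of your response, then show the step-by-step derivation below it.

v0:inf,v1:16,v2:inf,v3:0,v4:28,v5:inf,v6:inf,v7:inf

step 1: dist = v0:inf,v1:16,v2:inf,v3:0,v4:inf,v5:inf,v6:inf,v7:inf
step 2: dist = v0:inf,v1:16,v2:inf,v3:0,v4:28,v5:inf,v6:inf,v7:inf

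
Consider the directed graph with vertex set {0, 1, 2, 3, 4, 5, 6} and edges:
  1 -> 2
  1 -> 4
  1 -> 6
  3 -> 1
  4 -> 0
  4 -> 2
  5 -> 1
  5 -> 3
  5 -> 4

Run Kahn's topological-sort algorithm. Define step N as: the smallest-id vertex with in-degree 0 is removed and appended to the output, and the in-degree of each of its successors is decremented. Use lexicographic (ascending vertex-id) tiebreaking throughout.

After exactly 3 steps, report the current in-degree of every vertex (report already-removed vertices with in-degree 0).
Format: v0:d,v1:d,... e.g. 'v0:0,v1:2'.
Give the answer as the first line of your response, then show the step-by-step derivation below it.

v0:1,v1:0,v2:1,v3:0,v4:0,v5:0,v6:0

step 1: output 5; order=[5]; indeg=(1,1,2,0,1,0,1)
step 2: output 3; order=[5,3]; indeg=(1,0,2,0,1,0,1)
step 3: output 1; order=[5,3,1]; indeg=(1,0,1,0,0,0,0)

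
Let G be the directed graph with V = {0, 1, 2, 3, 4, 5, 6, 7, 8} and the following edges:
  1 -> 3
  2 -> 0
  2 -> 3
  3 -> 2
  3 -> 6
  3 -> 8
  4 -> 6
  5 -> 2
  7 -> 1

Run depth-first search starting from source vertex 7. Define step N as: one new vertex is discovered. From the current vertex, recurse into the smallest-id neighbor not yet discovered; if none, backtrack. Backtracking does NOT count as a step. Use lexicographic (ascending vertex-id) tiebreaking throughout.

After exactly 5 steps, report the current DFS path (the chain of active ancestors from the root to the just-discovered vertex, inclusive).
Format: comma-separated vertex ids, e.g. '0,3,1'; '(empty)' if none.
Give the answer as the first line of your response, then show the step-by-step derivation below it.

7,1,3,2,0

step 1: discover 7; path=7; order=7
step 2: discover 1; path=7>1; order=7,1
step 3: discover 3; path=7>1>3; order=7,1,3
step 4: discover 2; path=7>1>3>2; order=7,1,3,2
step 5: discover 0; path=7>1>3>2>0; order=7,1,3,2,0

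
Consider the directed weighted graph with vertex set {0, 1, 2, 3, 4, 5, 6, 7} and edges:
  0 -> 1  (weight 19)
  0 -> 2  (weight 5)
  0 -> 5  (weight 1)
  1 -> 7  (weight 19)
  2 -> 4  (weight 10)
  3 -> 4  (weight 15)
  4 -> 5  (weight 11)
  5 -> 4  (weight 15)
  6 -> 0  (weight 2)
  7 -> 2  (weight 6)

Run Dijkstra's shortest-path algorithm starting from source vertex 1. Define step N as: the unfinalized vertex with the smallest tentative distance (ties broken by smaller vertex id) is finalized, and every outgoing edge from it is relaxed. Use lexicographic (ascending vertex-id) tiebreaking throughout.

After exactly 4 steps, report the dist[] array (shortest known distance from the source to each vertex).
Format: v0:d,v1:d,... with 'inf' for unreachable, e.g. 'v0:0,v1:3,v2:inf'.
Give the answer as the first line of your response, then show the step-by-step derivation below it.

v0:inf,v1:0,v2:25,v3:inf,v4:35,v5:46,v6:inf,v7:19

step 1: dist = v0:inf,v1:0,v2:inf,v3:inf,v4:inf,v5:inf,v6:inf,v7:19
step 2: dist = v0:inf,v1:0,v2:25,v3:inf,v4:inf,v5:inf,v6:inf,v7:19
step 3: dist = v0:inf,v1:0,v2:25,v3:inf,v4:35,v5:inf,v6:inf,v7:19
step 4: dist = v0:inf,v1:0,v2:25,v3:inf,v4:35,v5:46,v6:inf,v7:19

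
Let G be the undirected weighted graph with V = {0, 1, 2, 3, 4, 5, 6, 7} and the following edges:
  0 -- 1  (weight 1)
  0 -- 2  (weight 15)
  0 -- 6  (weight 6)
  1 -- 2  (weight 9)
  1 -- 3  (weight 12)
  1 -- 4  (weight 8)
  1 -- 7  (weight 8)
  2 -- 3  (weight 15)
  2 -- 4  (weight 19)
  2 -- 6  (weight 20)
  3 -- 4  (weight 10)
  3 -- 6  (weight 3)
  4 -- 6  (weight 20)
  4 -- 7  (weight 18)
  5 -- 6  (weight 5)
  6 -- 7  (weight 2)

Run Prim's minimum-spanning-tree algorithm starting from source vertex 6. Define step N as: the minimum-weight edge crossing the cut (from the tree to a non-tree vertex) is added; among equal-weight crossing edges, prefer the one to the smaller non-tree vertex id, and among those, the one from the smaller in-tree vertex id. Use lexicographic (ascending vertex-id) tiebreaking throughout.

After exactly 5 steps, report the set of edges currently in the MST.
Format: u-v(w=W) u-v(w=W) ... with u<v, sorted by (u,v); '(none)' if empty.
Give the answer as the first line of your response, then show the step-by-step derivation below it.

0-1(w=1) 0-6(w=6) 3-6(w=3) 5-6(w=5) 6-7(w=2)

step 1: add edge 6-7 (w=2); MST = {6-7(w=2)}
step 2: add edge 3-6 (w=3); MST = {3-6(w=3) 6-7(w=2)}
step 3: add edge 5-6 (w=5); MST = {3-6(w=3) 5-6(w=5) 6-7(w=2)}
step 4: add edge 0-6 (w=6); MST = {0-6(w=6) 3-6(w=3) 5-6(w=5) 6-7(w=2)}
step 5: add edge 0-1 (w=1); MST = {0-1(w=1) 0-6(w=6) 3-6(w=3) 5-6(w=5) 6-7(w=2)}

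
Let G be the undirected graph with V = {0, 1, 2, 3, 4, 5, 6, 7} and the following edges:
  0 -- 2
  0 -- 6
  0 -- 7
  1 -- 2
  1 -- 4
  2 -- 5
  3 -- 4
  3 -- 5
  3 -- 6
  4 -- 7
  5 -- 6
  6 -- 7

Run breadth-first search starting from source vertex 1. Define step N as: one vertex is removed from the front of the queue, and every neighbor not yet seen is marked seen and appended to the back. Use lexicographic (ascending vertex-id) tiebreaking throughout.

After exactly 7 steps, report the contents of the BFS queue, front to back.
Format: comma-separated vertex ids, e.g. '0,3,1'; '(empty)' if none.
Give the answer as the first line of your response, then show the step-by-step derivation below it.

6

step 1: dequeue 1; queue=[2,4]; order=1
step 2: dequeue 2; queue=[4,0,5]; order=1,2
step 3: dequeue 4; queue=[0,5,3,7]; order=1,2,4
step 4: dequeue 0; queue=[5,3,7,6]; order=1,2,4,0
step 5: dequeue 5; queue=[3,7,6]; order=1,2,4,0,5
step 6: dequeue 3; queue=[7,6]; order=1,2,4,0,5,3
step 7: dequeue 7; queue=[6]; order=1,2,4,0,5,3,7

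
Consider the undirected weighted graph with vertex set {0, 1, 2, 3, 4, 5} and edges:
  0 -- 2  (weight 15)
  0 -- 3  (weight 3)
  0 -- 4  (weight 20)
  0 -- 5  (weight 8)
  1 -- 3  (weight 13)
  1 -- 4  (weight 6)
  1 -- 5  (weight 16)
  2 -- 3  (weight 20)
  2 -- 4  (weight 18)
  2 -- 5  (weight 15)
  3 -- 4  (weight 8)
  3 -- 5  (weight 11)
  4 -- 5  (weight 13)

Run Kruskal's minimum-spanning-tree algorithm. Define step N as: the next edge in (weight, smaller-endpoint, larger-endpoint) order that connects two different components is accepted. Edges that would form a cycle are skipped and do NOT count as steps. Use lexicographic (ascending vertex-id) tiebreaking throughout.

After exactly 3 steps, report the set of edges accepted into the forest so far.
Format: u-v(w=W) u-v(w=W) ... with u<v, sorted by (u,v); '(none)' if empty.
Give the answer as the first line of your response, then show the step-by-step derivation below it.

0-3(w=3) 0-5(w=8) 1-4(w=6)

step 1: add edge 0-3 (w=3); MST = {0-3(w=3)}
step 2: add edge 1-4 (w=6); MST = {0-3(w=3) 1-4(w=6)}
step 3: add edge 0-5 (w=8); MST = {0-3(w=3) 0-5(w=8) 1-4(w=6)}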